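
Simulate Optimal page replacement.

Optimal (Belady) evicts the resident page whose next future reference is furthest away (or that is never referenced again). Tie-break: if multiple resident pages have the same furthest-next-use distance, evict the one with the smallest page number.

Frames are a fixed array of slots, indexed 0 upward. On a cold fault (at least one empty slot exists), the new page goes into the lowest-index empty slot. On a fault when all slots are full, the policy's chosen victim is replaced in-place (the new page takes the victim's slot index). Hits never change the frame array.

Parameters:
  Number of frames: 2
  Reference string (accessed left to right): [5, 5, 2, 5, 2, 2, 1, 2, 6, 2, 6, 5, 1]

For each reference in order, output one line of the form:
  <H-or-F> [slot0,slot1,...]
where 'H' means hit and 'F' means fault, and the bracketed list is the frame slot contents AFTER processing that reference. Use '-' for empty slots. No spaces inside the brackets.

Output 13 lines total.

F [5,-]
H [5,-]
F [5,2]
H [5,2]
H [5,2]
H [5,2]
F [1,2]
H [1,2]
F [6,2]
H [6,2]
H [6,2]
F [6,5]
F [6,1]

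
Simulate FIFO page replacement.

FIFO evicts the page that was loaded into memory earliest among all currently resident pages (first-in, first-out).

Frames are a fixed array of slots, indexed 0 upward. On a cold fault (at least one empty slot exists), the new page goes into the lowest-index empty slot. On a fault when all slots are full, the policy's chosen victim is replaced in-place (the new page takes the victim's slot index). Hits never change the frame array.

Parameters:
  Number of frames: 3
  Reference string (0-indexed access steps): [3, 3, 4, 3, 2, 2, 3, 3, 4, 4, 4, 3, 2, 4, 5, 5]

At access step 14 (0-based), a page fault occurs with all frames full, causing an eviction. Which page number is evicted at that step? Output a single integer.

Step 0: ref 3 -> FAULT, frames=[3,-,-]
Step 1: ref 3 -> HIT, frames=[3,-,-]
Step 2: ref 4 -> FAULT, frames=[3,4,-]
Step 3: ref 3 -> HIT, frames=[3,4,-]
Step 4: ref 2 -> FAULT, frames=[3,4,2]
Step 5: ref 2 -> HIT, frames=[3,4,2]
Step 6: ref 3 -> HIT, frames=[3,4,2]
Step 7: ref 3 -> HIT, frames=[3,4,2]
Step 8: ref 4 -> HIT, frames=[3,4,2]
Step 9: ref 4 -> HIT, frames=[3,4,2]
Step 10: ref 4 -> HIT, frames=[3,4,2]
Step 11: ref 3 -> HIT, frames=[3,4,2]
Step 12: ref 2 -> HIT, frames=[3,4,2]
Step 13: ref 4 -> HIT, frames=[3,4,2]
Step 14: ref 5 -> FAULT, evict 3, frames=[5,4,2]
At step 14: evicted page 3

Answer: 3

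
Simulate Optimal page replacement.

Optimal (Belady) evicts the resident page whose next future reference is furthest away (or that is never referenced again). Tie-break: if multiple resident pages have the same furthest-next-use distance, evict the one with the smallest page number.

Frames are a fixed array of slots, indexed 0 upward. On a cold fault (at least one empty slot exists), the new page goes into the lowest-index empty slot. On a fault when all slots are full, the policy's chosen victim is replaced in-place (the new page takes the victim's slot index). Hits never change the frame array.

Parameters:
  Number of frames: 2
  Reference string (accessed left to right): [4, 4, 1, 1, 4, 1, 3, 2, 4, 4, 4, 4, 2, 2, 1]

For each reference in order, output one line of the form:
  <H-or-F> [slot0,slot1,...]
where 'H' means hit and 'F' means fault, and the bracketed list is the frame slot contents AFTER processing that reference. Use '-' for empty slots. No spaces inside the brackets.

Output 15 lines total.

F [4,-]
H [4,-]
F [4,1]
H [4,1]
H [4,1]
H [4,1]
F [4,3]
F [4,2]
H [4,2]
H [4,2]
H [4,2]
H [4,2]
H [4,2]
H [4,2]
F [4,1]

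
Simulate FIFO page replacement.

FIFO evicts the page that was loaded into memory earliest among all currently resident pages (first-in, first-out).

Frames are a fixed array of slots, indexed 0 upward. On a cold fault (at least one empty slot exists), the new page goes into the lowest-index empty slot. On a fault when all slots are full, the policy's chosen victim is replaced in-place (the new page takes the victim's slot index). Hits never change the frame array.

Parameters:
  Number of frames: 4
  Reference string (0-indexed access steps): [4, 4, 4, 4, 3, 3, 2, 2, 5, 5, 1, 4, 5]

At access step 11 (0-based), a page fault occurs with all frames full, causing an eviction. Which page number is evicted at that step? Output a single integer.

Answer: 3

Derivation:
Step 0: ref 4 -> FAULT, frames=[4,-,-,-]
Step 1: ref 4 -> HIT, frames=[4,-,-,-]
Step 2: ref 4 -> HIT, frames=[4,-,-,-]
Step 3: ref 4 -> HIT, frames=[4,-,-,-]
Step 4: ref 3 -> FAULT, frames=[4,3,-,-]
Step 5: ref 3 -> HIT, frames=[4,3,-,-]
Step 6: ref 2 -> FAULT, frames=[4,3,2,-]
Step 7: ref 2 -> HIT, frames=[4,3,2,-]
Step 8: ref 5 -> FAULT, frames=[4,3,2,5]
Step 9: ref 5 -> HIT, frames=[4,3,2,5]
Step 10: ref 1 -> FAULT, evict 4, frames=[1,3,2,5]
Step 11: ref 4 -> FAULT, evict 3, frames=[1,4,2,5]
At step 11: evicted page 3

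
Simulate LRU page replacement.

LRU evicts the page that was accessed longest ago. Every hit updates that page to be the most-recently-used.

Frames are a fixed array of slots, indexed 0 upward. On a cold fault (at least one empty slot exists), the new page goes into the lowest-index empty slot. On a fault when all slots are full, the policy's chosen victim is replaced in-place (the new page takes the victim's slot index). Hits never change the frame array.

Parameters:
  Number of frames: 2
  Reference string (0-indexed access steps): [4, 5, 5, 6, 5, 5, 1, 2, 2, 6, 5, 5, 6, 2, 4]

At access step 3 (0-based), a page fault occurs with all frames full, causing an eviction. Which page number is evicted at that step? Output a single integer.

Answer: 4

Derivation:
Step 0: ref 4 -> FAULT, frames=[4,-]
Step 1: ref 5 -> FAULT, frames=[4,5]
Step 2: ref 5 -> HIT, frames=[4,5]
Step 3: ref 6 -> FAULT, evict 4, frames=[6,5]
At step 3: evicted page 4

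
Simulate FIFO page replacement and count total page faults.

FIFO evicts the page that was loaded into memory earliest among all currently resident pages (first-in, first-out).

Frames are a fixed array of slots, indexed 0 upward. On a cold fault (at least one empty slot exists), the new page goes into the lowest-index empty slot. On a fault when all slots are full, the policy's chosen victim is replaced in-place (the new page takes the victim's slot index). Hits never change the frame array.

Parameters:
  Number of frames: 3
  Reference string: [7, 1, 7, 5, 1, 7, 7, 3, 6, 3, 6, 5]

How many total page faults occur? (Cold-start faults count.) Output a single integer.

Answer: 5

Derivation:
Step 0: ref 7 → FAULT, frames=[7,-,-]
Step 1: ref 1 → FAULT, frames=[7,1,-]
Step 2: ref 7 → HIT, frames=[7,1,-]
Step 3: ref 5 → FAULT, frames=[7,1,5]
Step 4: ref 1 → HIT, frames=[7,1,5]
Step 5: ref 7 → HIT, frames=[7,1,5]
Step 6: ref 7 → HIT, frames=[7,1,5]
Step 7: ref 3 → FAULT (evict 7), frames=[3,1,5]
Step 8: ref 6 → FAULT (evict 1), frames=[3,6,5]
Step 9: ref 3 → HIT, frames=[3,6,5]
Step 10: ref 6 → HIT, frames=[3,6,5]
Step 11: ref 5 → HIT, frames=[3,6,5]
Total faults: 5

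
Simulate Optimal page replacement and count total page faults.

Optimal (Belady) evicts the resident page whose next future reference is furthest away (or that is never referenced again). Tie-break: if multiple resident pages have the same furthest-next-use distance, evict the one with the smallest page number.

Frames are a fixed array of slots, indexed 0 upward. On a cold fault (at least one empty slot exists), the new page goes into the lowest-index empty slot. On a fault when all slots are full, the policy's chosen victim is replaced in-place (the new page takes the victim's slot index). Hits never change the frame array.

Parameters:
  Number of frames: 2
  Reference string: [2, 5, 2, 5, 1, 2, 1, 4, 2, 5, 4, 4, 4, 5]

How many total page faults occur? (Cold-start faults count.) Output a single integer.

Answer: 5

Derivation:
Step 0: ref 2 → FAULT, frames=[2,-]
Step 1: ref 5 → FAULT, frames=[2,5]
Step 2: ref 2 → HIT, frames=[2,5]
Step 3: ref 5 → HIT, frames=[2,5]
Step 4: ref 1 → FAULT (evict 5), frames=[2,1]
Step 5: ref 2 → HIT, frames=[2,1]
Step 6: ref 1 → HIT, frames=[2,1]
Step 7: ref 4 → FAULT (evict 1), frames=[2,4]
Step 8: ref 2 → HIT, frames=[2,4]
Step 9: ref 5 → FAULT (evict 2), frames=[5,4]
Step 10: ref 4 → HIT, frames=[5,4]
Step 11: ref 4 → HIT, frames=[5,4]
Step 12: ref 4 → HIT, frames=[5,4]
Step 13: ref 5 → HIT, frames=[5,4]
Total faults: 5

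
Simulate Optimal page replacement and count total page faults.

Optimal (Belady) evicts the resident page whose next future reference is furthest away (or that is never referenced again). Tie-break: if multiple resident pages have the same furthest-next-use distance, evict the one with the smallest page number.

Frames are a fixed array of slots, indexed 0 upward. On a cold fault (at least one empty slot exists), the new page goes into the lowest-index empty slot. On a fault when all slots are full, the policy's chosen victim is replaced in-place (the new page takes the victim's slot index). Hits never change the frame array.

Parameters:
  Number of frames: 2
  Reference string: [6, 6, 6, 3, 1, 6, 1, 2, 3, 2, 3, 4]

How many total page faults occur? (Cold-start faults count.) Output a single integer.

Answer: 6

Derivation:
Step 0: ref 6 → FAULT, frames=[6,-]
Step 1: ref 6 → HIT, frames=[6,-]
Step 2: ref 6 → HIT, frames=[6,-]
Step 3: ref 3 → FAULT, frames=[6,3]
Step 4: ref 1 → FAULT (evict 3), frames=[6,1]
Step 5: ref 6 → HIT, frames=[6,1]
Step 6: ref 1 → HIT, frames=[6,1]
Step 7: ref 2 → FAULT (evict 1), frames=[6,2]
Step 8: ref 3 → FAULT (evict 6), frames=[3,2]
Step 9: ref 2 → HIT, frames=[3,2]
Step 10: ref 3 → HIT, frames=[3,2]
Step 11: ref 4 → FAULT (evict 2), frames=[3,4]
Total faults: 6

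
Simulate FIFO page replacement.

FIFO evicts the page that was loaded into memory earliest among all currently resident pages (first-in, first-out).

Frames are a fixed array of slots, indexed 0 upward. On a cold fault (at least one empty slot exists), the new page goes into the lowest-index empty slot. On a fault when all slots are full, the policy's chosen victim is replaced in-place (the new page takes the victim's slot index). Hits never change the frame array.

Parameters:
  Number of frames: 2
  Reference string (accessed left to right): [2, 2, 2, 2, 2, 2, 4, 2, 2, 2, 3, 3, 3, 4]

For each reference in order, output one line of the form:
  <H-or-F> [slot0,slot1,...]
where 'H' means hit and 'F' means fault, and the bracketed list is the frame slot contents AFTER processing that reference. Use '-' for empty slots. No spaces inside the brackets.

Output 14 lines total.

F [2,-]
H [2,-]
H [2,-]
H [2,-]
H [2,-]
H [2,-]
F [2,4]
H [2,4]
H [2,4]
H [2,4]
F [3,4]
H [3,4]
H [3,4]
H [3,4]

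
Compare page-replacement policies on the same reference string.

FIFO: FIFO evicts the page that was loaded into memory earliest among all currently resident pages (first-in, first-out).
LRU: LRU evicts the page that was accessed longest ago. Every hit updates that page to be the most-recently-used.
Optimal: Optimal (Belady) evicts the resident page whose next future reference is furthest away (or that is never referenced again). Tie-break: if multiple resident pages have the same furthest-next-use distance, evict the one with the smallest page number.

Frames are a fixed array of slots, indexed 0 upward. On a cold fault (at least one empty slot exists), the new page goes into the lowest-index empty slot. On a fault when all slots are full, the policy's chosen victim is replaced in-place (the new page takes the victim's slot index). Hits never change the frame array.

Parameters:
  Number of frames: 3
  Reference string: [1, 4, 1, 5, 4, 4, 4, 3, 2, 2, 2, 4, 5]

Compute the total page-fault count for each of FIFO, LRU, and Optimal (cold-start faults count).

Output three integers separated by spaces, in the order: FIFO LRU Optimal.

Answer: 7 6 5

Derivation:
--- FIFO ---
  step 0: ref 1 -> FAULT, frames=[1,-,-] (faults so far: 1)
  step 1: ref 4 -> FAULT, frames=[1,4,-] (faults so far: 2)
  step 2: ref 1 -> HIT, frames=[1,4,-] (faults so far: 2)
  step 3: ref 5 -> FAULT, frames=[1,4,5] (faults so far: 3)
  step 4: ref 4 -> HIT, frames=[1,4,5] (faults so far: 3)
  step 5: ref 4 -> HIT, frames=[1,4,5] (faults so far: 3)
  step 6: ref 4 -> HIT, frames=[1,4,5] (faults so far: 3)
  step 7: ref 3 -> FAULT, evict 1, frames=[3,4,5] (faults so far: 4)
  step 8: ref 2 -> FAULT, evict 4, frames=[3,2,5] (faults so far: 5)
  step 9: ref 2 -> HIT, frames=[3,2,5] (faults so far: 5)
  step 10: ref 2 -> HIT, frames=[3,2,5] (faults so far: 5)
  step 11: ref 4 -> FAULT, evict 5, frames=[3,2,4] (faults so far: 6)
  step 12: ref 5 -> FAULT, evict 3, frames=[5,2,4] (faults so far: 7)
  FIFO total faults: 7
--- LRU ---
  step 0: ref 1 -> FAULT, frames=[1,-,-] (faults so far: 1)
  step 1: ref 4 -> FAULT, frames=[1,4,-] (faults so far: 2)
  step 2: ref 1 -> HIT, frames=[1,4,-] (faults so far: 2)
  step 3: ref 5 -> FAULT, frames=[1,4,5] (faults so far: 3)
  step 4: ref 4 -> HIT, frames=[1,4,5] (faults so far: 3)
  step 5: ref 4 -> HIT, frames=[1,4,5] (faults so far: 3)
  step 6: ref 4 -> HIT, frames=[1,4,5] (faults so far: 3)
  step 7: ref 3 -> FAULT, evict 1, frames=[3,4,5] (faults so far: 4)
  step 8: ref 2 -> FAULT, evict 5, frames=[3,4,2] (faults so far: 5)
  step 9: ref 2 -> HIT, frames=[3,4,2] (faults so far: 5)
  step 10: ref 2 -> HIT, frames=[3,4,2] (faults so far: 5)
  step 11: ref 4 -> HIT, frames=[3,4,2] (faults so far: 5)
  step 12: ref 5 -> FAULT, evict 3, frames=[5,4,2] (faults so far: 6)
  LRU total faults: 6
--- Optimal ---
  step 0: ref 1 -> FAULT, frames=[1,-,-] (faults so far: 1)
  step 1: ref 4 -> FAULT, frames=[1,4,-] (faults so far: 2)
  step 2: ref 1 -> HIT, frames=[1,4,-] (faults so far: 2)
  step 3: ref 5 -> FAULT, frames=[1,4,5] (faults so far: 3)
  step 4: ref 4 -> HIT, frames=[1,4,5] (faults so far: 3)
  step 5: ref 4 -> HIT, frames=[1,4,5] (faults so far: 3)
  step 6: ref 4 -> HIT, frames=[1,4,5] (faults so far: 3)
  step 7: ref 3 -> FAULT, evict 1, frames=[3,4,5] (faults so far: 4)
  step 8: ref 2 -> FAULT, evict 3, frames=[2,4,5] (faults so far: 5)
  step 9: ref 2 -> HIT, frames=[2,4,5] (faults so far: 5)
  step 10: ref 2 -> HIT, frames=[2,4,5] (faults so far: 5)
  step 11: ref 4 -> HIT, frames=[2,4,5] (faults so far: 5)
  step 12: ref 5 -> HIT, frames=[2,4,5] (faults so far: 5)
  Optimal total faults: 5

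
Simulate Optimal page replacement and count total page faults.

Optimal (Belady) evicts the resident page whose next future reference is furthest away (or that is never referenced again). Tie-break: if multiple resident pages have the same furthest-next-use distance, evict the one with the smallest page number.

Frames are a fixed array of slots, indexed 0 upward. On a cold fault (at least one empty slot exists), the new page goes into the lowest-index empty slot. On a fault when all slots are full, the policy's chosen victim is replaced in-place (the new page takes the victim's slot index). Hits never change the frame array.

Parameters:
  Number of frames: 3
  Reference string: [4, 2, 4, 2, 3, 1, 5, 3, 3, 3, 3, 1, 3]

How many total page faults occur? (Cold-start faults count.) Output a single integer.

Step 0: ref 4 → FAULT, frames=[4,-,-]
Step 1: ref 2 → FAULT, frames=[4,2,-]
Step 2: ref 4 → HIT, frames=[4,2,-]
Step 3: ref 2 → HIT, frames=[4,2,-]
Step 4: ref 3 → FAULT, frames=[4,2,3]
Step 5: ref 1 → FAULT (evict 2), frames=[4,1,3]
Step 6: ref 5 → FAULT (evict 4), frames=[5,1,3]
Step 7: ref 3 → HIT, frames=[5,1,3]
Step 8: ref 3 → HIT, frames=[5,1,3]
Step 9: ref 3 → HIT, frames=[5,1,3]
Step 10: ref 3 → HIT, frames=[5,1,3]
Step 11: ref 1 → HIT, frames=[5,1,3]
Step 12: ref 3 → HIT, frames=[5,1,3]
Total faults: 5

Answer: 5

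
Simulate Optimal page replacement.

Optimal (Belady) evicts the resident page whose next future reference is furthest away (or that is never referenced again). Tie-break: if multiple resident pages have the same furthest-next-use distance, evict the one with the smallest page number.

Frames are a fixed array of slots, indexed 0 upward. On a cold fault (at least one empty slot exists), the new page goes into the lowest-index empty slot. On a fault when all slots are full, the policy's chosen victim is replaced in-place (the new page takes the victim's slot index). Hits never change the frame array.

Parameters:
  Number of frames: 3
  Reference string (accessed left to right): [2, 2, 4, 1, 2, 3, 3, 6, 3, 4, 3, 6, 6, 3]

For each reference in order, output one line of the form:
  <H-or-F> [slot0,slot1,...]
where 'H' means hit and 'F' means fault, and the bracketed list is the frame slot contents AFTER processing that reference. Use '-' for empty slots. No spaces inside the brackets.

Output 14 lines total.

F [2,-,-]
H [2,-,-]
F [2,4,-]
F [2,4,1]
H [2,4,1]
F [2,4,3]
H [2,4,3]
F [6,4,3]
H [6,4,3]
H [6,4,3]
H [6,4,3]
H [6,4,3]
H [6,4,3]
H [6,4,3]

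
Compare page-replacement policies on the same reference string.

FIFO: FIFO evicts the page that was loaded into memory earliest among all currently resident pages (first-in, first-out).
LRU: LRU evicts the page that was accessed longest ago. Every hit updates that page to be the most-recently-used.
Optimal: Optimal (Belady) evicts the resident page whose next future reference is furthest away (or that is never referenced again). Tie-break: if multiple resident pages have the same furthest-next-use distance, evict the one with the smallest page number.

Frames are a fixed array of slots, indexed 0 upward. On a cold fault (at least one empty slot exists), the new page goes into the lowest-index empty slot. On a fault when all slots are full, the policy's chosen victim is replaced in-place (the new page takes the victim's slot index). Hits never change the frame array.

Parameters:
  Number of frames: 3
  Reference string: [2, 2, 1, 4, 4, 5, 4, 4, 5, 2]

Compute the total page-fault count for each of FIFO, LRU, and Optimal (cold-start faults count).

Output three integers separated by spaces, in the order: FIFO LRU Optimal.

--- FIFO ---
  step 0: ref 2 -> FAULT, frames=[2,-,-] (faults so far: 1)
  step 1: ref 2 -> HIT, frames=[2,-,-] (faults so far: 1)
  step 2: ref 1 -> FAULT, frames=[2,1,-] (faults so far: 2)
  step 3: ref 4 -> FAULT, frames=[2,1,4] (faults so far: 3)
  step 4: ref 4 -> HIT, frames=[2,1,4] (faults so far: 3)
  step 5: ref 5 -> FAULT, evict 2, frames=[5,1,4] (faults so far: 4)
  step 6: ref 4 -> HIT, frames=[5,1,4] (faults so far: 4)
  step 7: ref 4 -> HIT, frames=[5,1,4] (faults so far: 4)
  step 8: ref 5 -> HIT, frames=[5,1,4] (faults so far: 4)
  step 9: ref 2 -> FAULT, evict 1, frames=[5,2,4] (faults so far: 5)
  FIFO total faults: 5
--- LRU ---
  step 0: ref 2 -> FAULT, frames=[2,-,-] (faults so far: 1)
  step 1: ref 2 -> HIT, frames=[2,-,-] (faults so far: 1)
  step 2: ref 1 -> FAULT, frames=[2,1,-] (faults so far: 2)
  step 3: ref 4 -> FAULT, frames=[2,1,4] (faults so far: 3)
  step 4: ref 4 -> HIT, frames=[2,1,4] (faults so far: 3)
  step 5: ref 5 -> FAULT, evict 2, frames=[5,1,4] (faults so far: 4)
  step 6: ref 4 -> HIT, frames=[5,1,4] (faults so far: 4)
  step 7: ref 4 -> HIT, frames=[5,1,4] (faults so far: 4)
  step 8: ref 5 -> HIT, frames=[5,1,4] (faults so far: 4)
  step 9: ref 2 -> FAULT, evict 1, frames=[5,2,4] (faults so far: 5)
  LRU total faults: 5
--- Optimal ---
  step 0: ref 2 -> FAULT, frames=[2,-,-] (faults so far: 1)
  step 1: ref 2 -> HIT, frames=[2,-,-] (faults so far: 1)
  step 2: ref 1 -> FAULT, frames=[2,1,-] (faults so far: 2)
  step 3: ref 4 -> FAULT, frames=[2,1,4] (faults so far: 3)
  step 4: ref 4 -> HIT, frames=[2,1,4] (faults so far: 3)
  step 5: ref 5 -> FAULT, evict 1, frames=[2,5,4] (faults so far: 4)
  step 6: ref 4 -> HIT, frames=[2,5,4] (faults so far: 4)
  step 7: ref 4 -> HIT, frames=[2,5,4] (faults so far: 4)
  step 8: ref 5 -> HIT, frames=[2,5,4] (faults so far: 4)
  step 9: ref 2 -> HIT, frames=[2,5,4] (faults so far: 4)
  Optimal total faults: 4

Answer: 5 5 4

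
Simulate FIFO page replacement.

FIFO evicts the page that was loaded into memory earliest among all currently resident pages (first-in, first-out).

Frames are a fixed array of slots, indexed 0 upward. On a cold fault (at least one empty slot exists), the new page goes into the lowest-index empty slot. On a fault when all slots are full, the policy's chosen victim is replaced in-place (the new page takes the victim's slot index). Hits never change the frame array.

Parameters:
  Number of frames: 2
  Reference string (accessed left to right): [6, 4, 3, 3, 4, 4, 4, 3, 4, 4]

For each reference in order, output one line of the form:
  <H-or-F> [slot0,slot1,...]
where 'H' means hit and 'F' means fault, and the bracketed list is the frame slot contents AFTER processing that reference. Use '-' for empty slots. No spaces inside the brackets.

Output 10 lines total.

F [6,-]
F [6,4]
F [3,4]
H [3,4]
H [3,4]
H [3,4]
H [3,4]
H [3,4]
H [3,4]
H [3,4]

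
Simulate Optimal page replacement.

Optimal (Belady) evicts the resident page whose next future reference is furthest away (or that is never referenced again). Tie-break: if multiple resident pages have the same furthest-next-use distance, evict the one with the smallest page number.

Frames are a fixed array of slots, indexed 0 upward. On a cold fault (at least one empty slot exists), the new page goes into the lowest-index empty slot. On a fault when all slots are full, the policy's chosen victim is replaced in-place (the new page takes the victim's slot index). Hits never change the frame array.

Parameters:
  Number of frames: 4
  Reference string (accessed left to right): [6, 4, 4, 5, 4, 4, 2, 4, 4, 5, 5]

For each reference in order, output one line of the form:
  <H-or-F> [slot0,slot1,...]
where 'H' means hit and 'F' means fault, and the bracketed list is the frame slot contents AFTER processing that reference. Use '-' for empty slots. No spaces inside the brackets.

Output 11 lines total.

F [6,-,-,-]
F [6,4,-,-]
H [6,4,-,-]
F [6,4,5,-]
H [6,4,5,-]
H [6,4,5,-]
F [6,4,5,2]
H [6,4,5,2]
H [6,4,5,2]
H [6,4,5,2]
H [6,4,5,2]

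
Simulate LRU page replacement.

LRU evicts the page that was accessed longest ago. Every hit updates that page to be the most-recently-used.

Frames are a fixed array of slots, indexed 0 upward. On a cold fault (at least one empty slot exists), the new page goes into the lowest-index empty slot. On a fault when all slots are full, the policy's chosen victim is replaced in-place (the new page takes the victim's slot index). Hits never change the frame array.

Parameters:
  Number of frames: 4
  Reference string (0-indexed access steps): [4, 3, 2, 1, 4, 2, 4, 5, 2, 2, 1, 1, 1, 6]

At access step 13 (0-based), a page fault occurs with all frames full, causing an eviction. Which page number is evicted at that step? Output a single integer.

Answer: 4

Derivation:
Step 0: ref 4 -> FAULT, frames=[4,-,-,-]
Step 1: ref 3 -> FAULT, frames=[4,3,-,-]
Step 2: ref 2 -> FAULT, frames=[4,3,2,-]
Step 3: ref 1 -> FAULT, frames=[4,3,2,1]
Step 4: ref 4 -> HIT, frames=[4,3,2,1]
Step 5: ref 2 -> HIT, frames=[4,3,2,1]
Step 6: ref 4 -> HIT, frames=[4,3,2,1]
Step 7: ref 5 -> FAULT, evict 3, frames=[4,5,2,1]
Step 8: ref 2 -> HIT, frames=[4,5,2,1]
Step 9: ref 2 -> HIT, frames=[4,5,2,1]
Step 10: ref 1 -> HIT, frames=[4,5,2,1]
Step 11: ref 1 -> HIT, frames=[4,5,2,1]
Step 12: ref 1 -> HIT, frames=[4,5,2,1]
Step 13: ref 6 -> FAULT, evict 4, frames=[6,5,2,1]
At step 13: evicted page 4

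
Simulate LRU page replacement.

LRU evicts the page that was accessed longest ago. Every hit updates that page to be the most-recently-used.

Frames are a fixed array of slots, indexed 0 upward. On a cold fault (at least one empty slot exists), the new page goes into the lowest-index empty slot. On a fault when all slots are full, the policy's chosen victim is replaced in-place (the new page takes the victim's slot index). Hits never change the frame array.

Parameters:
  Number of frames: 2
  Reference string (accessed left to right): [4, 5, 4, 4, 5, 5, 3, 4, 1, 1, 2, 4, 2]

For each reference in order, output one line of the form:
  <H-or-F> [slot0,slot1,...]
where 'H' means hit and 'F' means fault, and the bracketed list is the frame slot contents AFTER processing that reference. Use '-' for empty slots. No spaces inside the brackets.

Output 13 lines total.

F [4,-]
F [4,5]
H [4,5]
H [4,5]
H [4,5]
H [4,5]
F [3,5]
F [3,4]
F [1,4]
H [1,4]
F [1,2]
F [4,2]
H [4,2]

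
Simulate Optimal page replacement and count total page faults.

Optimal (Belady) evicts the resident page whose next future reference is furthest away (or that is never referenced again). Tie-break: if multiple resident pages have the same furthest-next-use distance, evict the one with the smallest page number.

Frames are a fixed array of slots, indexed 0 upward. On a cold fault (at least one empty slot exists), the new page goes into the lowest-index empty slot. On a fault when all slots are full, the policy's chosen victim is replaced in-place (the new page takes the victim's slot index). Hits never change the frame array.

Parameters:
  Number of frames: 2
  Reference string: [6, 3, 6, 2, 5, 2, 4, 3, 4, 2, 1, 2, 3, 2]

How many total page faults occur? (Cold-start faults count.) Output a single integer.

Step 0: ref 6 → FAULT, frames=[6,-]
Step 1: ref 3 → FAULT, frames=[6,3]
Step 2: ref 6 → HIT, frames=[6,3]
Step 3: ref 2 → FAULT (evict 6), frames=[2,3]
Step 4: ref 5 → FAULT (evict 3), frames=[2,5]
Step 5: ref 2 → HIT, frames=[2,5]
Step 6: ref 4 → FAULT (evict 5), frames=[2,4]
Step 7: ref 3 → FAULT (evict 2), frames=[3,4]
Step 8: ref 4 → HIT, frames=[3,4]
Step 9: ref 2 → FAULT (evict 4), frames=[3,2]
Step 10: ref 1 → FAULT (evict 3), frames=[1,2]
Step 11: ref 2 → HIT, frames=[1,2]
Step 12: ref 3 → FAULT (evict 1), frames=[3,2]
Step 13: ref 2 → HIT, frames=[3,2]
Total faults: 9

Answer: 9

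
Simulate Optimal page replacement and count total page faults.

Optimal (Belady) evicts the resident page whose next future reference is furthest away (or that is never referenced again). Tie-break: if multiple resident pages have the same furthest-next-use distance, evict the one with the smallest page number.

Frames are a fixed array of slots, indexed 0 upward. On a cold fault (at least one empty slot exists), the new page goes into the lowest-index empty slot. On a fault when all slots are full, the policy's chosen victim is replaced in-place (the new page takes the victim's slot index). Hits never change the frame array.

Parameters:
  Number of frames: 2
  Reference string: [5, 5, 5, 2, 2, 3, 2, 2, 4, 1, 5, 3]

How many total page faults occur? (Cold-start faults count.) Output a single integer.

Answer: 6

Derivation:
Step 0: ref 5 → FAULT, frames=[5,-]
Step 1: ref 5 → HIT, frames=[5,-]
Step 2: ref 5 → HIT, frames=[5,-]
Step 3: ref 2 → FAULT, frames=[5,2]
Step 4: ref 2 → HIT, frames=[5,2]
Step 5: ref 3 → FAULT (evict 5), frames=[3,2]
Step 6: ref 2 → HIT, frames=[3,2]
Step 7: ref 2 → HIT, frames=[3,2]
Step 8: ref 4 → FAULT (evict 2), frames=[3,4]
Step 9: ref 1 → FAULT (evict 4), frames=[3,1]
Step 10: ref 5 → FAULT (evict 1), frames=[3,5]
Step 11: ref 3 → HIT, frames=[3,5]
Total faults: 6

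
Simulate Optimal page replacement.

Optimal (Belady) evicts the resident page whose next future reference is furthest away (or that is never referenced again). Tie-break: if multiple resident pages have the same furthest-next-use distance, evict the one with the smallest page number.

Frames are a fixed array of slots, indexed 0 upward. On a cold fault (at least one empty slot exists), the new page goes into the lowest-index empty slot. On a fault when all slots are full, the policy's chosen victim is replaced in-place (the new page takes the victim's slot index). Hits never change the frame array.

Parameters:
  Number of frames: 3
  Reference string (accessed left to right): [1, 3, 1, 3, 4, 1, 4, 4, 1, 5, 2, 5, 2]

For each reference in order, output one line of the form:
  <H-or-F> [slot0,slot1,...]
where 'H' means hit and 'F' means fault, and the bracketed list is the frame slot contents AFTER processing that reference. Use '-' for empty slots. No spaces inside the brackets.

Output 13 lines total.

F [1,-,-]
F [1,3,-]
H [1,3,-]
H [1,3,-]
F [1,3,4]
H [1,3,4]
H [1,3,4]
H [1,3,4]
H [1,3,4]
F [5,3,4]
F [5,2,4]
H [5,2,4]
H [5,2,4]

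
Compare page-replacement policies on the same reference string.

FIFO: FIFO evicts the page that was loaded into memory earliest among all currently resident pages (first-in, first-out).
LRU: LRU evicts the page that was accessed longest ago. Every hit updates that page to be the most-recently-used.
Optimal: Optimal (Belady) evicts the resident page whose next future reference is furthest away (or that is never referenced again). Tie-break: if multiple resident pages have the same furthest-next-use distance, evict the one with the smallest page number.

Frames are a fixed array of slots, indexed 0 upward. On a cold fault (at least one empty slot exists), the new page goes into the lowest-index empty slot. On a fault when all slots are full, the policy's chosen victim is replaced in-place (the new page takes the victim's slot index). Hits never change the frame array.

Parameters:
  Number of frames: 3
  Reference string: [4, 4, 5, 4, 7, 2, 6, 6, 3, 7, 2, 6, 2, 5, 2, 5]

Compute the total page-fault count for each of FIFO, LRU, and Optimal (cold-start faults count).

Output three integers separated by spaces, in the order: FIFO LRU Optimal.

Answer: 10 10 8

Derivation:
--- FIFO ---
  step 0: ref 4 -> FAULT, frames=[4,-,-] (faults so far: 1)
  step 1: ref 4 -> HIT, frames=[4,-,-] (faults so far: 1)
  step 2: ref 5 -> FAULT, frames=[4,5,-] (faults so far: 2)
  step 3: ref 4 -> HIT, frames=[4,5,-] (faults so far: 2)
  step 4: ref 7 -> FAULT, frames=[4,5,7] (faults so far: 3)
  step 5: ref 2 -> FAULT, evict 4, frames=[2,5,7] (faults so far: 4)
  step 6: ref 6 -> FAULT, evict 5, frames=[2,6,7] (faults so far: 5)
  step 7: ref 6 -> HIT, frames=[2,6,7] (faults so far: 5)
  step 8: ref 3 -> FAULT, evict 7, frames=[2,6,3] (faults so far: 6)
  step 9: ref 7 -> FAULT, evict 2, frames=[7,6,3] (faults so far: 7)
  step 10: ref 2 -> FAULT, evict 6, frames=[7,2,3] (faults so far: 8)
  step 11: ref 6 -> FAULT, evict 3, frames=[7,2,6] (faults so far: 9)
  step 12: ref 2 -> HIT, frames=[7,2,6] (faults so far: 9)
  step 13: ref 5 -> FAULT, evict 7, frames=[5,2,6] (faults so far: 10)
  step 14: ref 2 -> HIT, frames=[5,2,6] (faults so far: 10)
  step 15: ref 5 -> HIT, frames=[5,2,6] (faults so far: 10)
  FIFO total faults: 10
--- LRU ---
  step 0: ref 4 -> FAULT, frames=[4,-,-] (faults so far: 1)
  step 1: ref 4 -> HIT, frames=[4,-,-] (faults so far: 1)
  step 2: ref 5 -> FAULT, frames=[4,5,-] (faults so far: 2)
  step 3: ref 4 -> HIT, frames=[4,5,-] (faults so far: 2)
  step 4: ref 7 -> FAULT, frames=[4,5,7] (faults so far: 3)
  step 5: ref 2 -> FAULT, evict 5, frames=[4,2,7] (faults so far: 4)
  step 6: ref 6 -> FAULT, evict 4, frames=[6,2,7] (faults so far: 5)
  step 7: ref 6 -> HIT, frames=[6,2,7] (faults so far: 5)
  step 8: ref 3 -> FAULT, evict 7, frames=[6,2,3] (faults so far: 6)
  step 9: ref 7 -> FAULT, evict 2, frames=[6,7,3] (faults so far: 7)
  step 10: ref 2 -> FAULT, evict 6, frames=[2,7,3] (faults so far: 8)
  step 11: ref 6 -> FAULT, evict 3, frames=[2,7,6] (faults so far: 9)
  step 12: ref 2 -> HIT, frames=[2,7,6] (faults so far: 9)
  step 13: ref 5 -> FAULT, evict 7, frames=[2,5,6] (faults so far: 10)
  step 14: ref 2 -> HIT, frames=[2,5,6] (faults so far: 10)
  step 15: ref 5 -> HIT, frames=[2,5,6] (faults so far: 10)
  LRU total faults: 10
--- Optimal ---
  step 0: ref 4 -> FAULT, frames=[4,-,-] (faults so far: 1)
  step 1: ref 4 -> HIT, frames=[4,-,-] (faults so far: 1)
  step 2: ref 5 -> FAULT, frames=[4,5,-] (faults so far: 2)
  step 3: ref 4 -> HIT, frames=[4,5,-] (faults so far: 2)
  step 4: ref 7 -> FAULT, frames=[4,5,7] (faults so far: 3)
  step 5: ref 2 -> FAULT, evict 4, frames=[2,5,7] (faults so far: 4)
  step 6: ref 6 -> FAULT, evict 5, frames=[2,6,7] (faults so far: 5)
  step 7: ref 6 -> HIT, frames=[2,6,7] (faults so far: 5)
  step 8: ref 3 -> FAULT, evict 6, frames=[2,3,7] (faults so far: 6)
  step 9: ref 7 -> HIT, frames=[2,3,7] (faults so far: 6)
  step 10: ref 2 -> HIT, frames=[2,3,7] (faults so far: 6)
  step 11: ref 6 -> FAULT, evict 3, frames=[2,6,7] (faults so far: 7)
  step 12: ref 2 -> HIT, frames=[2,6,7] (faults so far: 7)
  step 13: ref 5 -> FAULT, evict 6, frames=[2,5,7] (faults so far: 8)
  step 14: ref 2 -> HIT, frames=[2,5,7] (faults so far: 8)
  step 15: ref 5 -> HIT, frames=[2,5,7] (faults so far: 8)
  Optimal total faults: 8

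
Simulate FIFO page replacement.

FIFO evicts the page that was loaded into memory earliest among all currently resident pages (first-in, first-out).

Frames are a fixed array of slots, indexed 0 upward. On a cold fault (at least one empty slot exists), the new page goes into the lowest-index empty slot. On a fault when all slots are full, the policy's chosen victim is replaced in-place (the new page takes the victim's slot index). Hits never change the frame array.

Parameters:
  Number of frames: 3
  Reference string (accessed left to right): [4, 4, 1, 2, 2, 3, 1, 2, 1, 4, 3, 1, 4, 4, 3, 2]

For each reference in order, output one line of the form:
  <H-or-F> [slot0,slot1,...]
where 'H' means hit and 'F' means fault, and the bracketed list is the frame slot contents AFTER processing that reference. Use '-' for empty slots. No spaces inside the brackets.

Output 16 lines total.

F [4,-,-]
H [4,-,-]
F [4,1,-]
F [4,1,2]
H [4,1,2]
F [3,1,2]
H [3,1,2]
H [3,1,2]
H [3,1,2]
F [3,4,2]
H [3,4,2]
F [3,4,1]
H [3,4,1]
H [3,4,1]
H [3,4,1]
F [2,4,1]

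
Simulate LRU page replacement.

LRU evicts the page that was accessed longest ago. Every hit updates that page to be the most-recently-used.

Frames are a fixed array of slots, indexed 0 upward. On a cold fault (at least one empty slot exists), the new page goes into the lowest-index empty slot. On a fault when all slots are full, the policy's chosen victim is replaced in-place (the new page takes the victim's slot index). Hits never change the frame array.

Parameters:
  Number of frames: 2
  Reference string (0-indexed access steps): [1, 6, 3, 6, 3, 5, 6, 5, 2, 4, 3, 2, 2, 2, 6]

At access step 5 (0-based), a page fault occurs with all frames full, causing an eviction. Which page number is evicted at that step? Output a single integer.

Answer: 6

Derivation:
Step 0: ref 1 -> FAULT, frames=[1,-]
Step 1: ref 6 -> FAULT, frames=[1,6]
Step 2: ref 3 -> FAULT, evict 1, frames=[3,6]
Step 3: ref 6 -> HIT, frames=[3,6]
Step 4: ref 3 -> HIT, frames=[3,6]
Step 5: ref 5 -> FAULT, evict 6, frames=[3,5]
At step 5: evicted page 6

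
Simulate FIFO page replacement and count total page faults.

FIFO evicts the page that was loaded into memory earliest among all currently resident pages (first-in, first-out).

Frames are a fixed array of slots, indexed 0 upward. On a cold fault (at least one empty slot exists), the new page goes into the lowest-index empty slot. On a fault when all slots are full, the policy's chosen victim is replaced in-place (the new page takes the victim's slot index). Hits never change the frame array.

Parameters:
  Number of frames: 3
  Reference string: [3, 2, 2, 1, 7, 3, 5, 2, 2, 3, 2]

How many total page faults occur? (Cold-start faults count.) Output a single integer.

Answer: 7

Derivation:
Step 0: ref 3 → FAULT, frames=[3,-,-]
Step 1: ref 2 → FAULT, frames=[3,2,-]
Step 2: ref 2 → HIT, frames=[3,2,-]
Step 3: ref 1 → FAULT, frames=[3,2,1]
Step 4: ref 7 → FAULT (evict 3), frames=[7,2,1]
Step 5: ref 3 → FAULT (evict 2), frames=[7,3,1]
Step 6: ref 5 → FAULT (evict 1), frames=[7,3,5]
Step 7: ref 2 → FAULT (evict 7), frames=[2,3,5]
Step 8: ref 2 → HIT, frames=[2,3,5]
Step 9: ref 3 → HIT, frames=[2,3,5]
Step 10: ref 2 → HIT, frames=[2,3,5]
Total faults: 7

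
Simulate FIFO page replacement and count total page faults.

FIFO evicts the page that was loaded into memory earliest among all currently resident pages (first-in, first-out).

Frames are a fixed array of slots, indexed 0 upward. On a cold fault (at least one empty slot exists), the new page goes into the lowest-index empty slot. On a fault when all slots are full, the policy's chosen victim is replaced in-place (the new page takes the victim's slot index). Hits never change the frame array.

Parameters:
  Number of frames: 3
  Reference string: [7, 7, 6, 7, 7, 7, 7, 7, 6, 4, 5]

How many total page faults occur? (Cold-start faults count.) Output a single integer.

Step 0: ref 7 → FAULT, frames=[7,-,-]
Step 1: ref 7 → HIT, frames=[7,-,-]
Step 2: ref 6 → FAULT, frames=[7,6,-]
Step 3: ref 7 → HIT, frames=[7,6,-]
Step 4: ref 7 → HIT, frames=[7,6,-]
Step 5: ref 7 → HIT, frames=[7,6,-]
Step 6: ref 7 → HIT, frames=[7,6,-]
Step 7: ref 7 → HIT, frames=[7,6,-]
Step 8: ref 6 → HIT, frames=[7,6,-]
Step 9: ref 4 → FAULT, frames=[7,6,4]
Step 10: ref 5 → FAULT (evict 7), frames=[5,6,4]
Total faults: 4

Answer: 4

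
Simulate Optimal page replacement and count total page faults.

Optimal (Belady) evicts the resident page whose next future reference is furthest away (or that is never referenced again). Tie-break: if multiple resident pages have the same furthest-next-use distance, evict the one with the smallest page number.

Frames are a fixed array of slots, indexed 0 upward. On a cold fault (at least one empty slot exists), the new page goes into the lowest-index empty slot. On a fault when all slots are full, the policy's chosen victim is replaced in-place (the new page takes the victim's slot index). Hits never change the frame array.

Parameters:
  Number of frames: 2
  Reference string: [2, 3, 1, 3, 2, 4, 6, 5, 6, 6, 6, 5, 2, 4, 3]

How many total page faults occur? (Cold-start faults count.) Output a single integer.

Answer: 10

Derivation:
Step 0: ref 2 → FAULT, frames=[2,-]
Step 1: ref 3 → FAULT, frames=[2,3]
Step 2: ref 1 → FAULT (evict 2), frames=[1,3]
Step 3: ref 3 → HIT, frames=[1,3]
Step 4: ref 2 → FAULT (evict 1), frames=[2,3]
Step 5: ref 4 → FAULT (evict 3), frames=[2,4]
Step 6: ref 6 → FAULT (evict 4), frames=[2,6]
Step 7: ref 5 → FAULT (evict 2), frames=[5,6]
Step 8: ref 6 → HIT, frames=[5,6]
Step 9: ref 6 → HIT, frames=[5,6]
Step 10: ref 6 → HIT, frames=[5,6]
Step 11: ref 5 → HIT, frames=[5,6]
Step 12: ref 2 → FAULT (evict 5), frames=[2,6]
Step 13: ref 4 → FAULT (evict 2), frames=[4,6]
Step 14: ref 3 → FAULT (evict 4), frames=[3,6]
Total faults: 10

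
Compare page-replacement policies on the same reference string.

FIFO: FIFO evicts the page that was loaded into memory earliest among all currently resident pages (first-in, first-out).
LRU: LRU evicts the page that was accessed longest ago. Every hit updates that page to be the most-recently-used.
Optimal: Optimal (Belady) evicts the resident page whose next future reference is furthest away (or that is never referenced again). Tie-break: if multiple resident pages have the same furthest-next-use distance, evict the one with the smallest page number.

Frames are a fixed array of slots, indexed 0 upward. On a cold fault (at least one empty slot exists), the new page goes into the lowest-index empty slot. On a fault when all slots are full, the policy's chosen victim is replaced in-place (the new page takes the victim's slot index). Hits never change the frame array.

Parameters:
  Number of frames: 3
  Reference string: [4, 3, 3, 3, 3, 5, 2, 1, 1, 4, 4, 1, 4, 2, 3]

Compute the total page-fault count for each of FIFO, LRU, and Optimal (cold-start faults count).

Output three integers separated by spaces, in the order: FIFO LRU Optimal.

Answer: 7 7 6

Derivation:
--- FIFO ---
  step 0: ref 4 -> FAULT, frames=[4,-,-] (faults so far: 1)
  step 1: ref 3 -> FAULT, frames=[4,3,-] (faults so far: 2)
  step 2: ref 3 -> HIT, frames=[4,3,-] (faults so far: 2)
  step 3: ref 3 -> HIT, frames=[4,3,-] (faults so far: 2)
  step 4: ref 3 -> HIT, frames=[4,3,-] (faults so far: 2)
  step 5: ref 5 -> FAULT, frames=[4,3,5] (faults so far: 3)
  step 6: ref 2 -> FAULT, evict 4, frames=[2,3,5] (faults so far: 4)
  step 7: ref 1 -> FAULT, evict 3, frames=[2,1,5] (faults so far: 5)
  step 8: ref 1 -> HIT, frames=[2,1,5] (faults so far: 5)
  step 9: ref 4 -> FAULT, evict 5, frames=[2,1,4] (faults so far: 6)
  step 10: ref 4 -> HIT, frames=[2,1,4] (faults so far: 6)
  step 11: ref 1 -> HIT, frames=[2,1,4] (faults so far: 6)
  step 12: ref 4 -> HIT, frames=[2,1,4] (faults so far: 6)
  step 13: ref 2 -> HIT, frames=[2,1,4] (faults so far: 6)
  step 14: ref 3 -> FAULT, evict 2, frames=[3,1,4] (faults so far: 7)
  FIFO total faults: 7
--- LRU ---
  step 0: ref 4 -> FAULT, frames=[4,-,-] (faults so far: 1)
  step 1: ref 3 -> FAULT, frames=[4,3,-] (faults so far: 2)
  step 2: ref 3 -> HIT, frames=[4,3,-] (faults so far: 2)
  step 3: ref 3 -> HIT, frames=[4,3,-] (faults so far: 2)
  step 4: ref 3 -> HIT, frames=[4,3,-] (faults so far: 2)
  step 5: ref 5 -> FAULT, frames=[4,3,5] (faults so far: 3)
  step 6: ref 2 -> FAULT, evict 4, frames=[2,3,5] (faults so far: 4)
  step 7: ref 1 -> FAULT, evict 3, frames=[2,1,5] (faults so far: 5)
  step 8: ref 1 -> HIT, frames=[2,1,5] (faults so far: 5)
  step 9: ref 4 -> FAULT, evict 5, frames=[2,1,4] (faults so far: 6)
  step 10: ref 4 -> HIT, frames=[2,1,4] (faults so far: 6)
  step 11: ref 1 -> HIT, frames=[2,1,4] (faults so far: 6)
  step 12: ref 4 -> HIT, frames=[2,1,4] (faults so far: 6)
  step 13: ref 2 -> HIT, frames=[2,1,4] (faults so far: 6)
  step 14: ref 3 -> FAULT, evict 1, frames=[2,3,4] (faults so far: 7)
  LRU total faults: 7
--- Optimal ---
  step 0: ref 4 -> FAULT, frames=[4,-,-] (faults so far: 1)
  step 1: ref 3 -> FAULT, frames=[4,3,-] (faults so far: 2)
  step 2: ref 3 -> HIT, frames=[4,3,-] (faults so far: 2)
  step 3: ref 3 -> HIT, frames=[4,3,-] (faults so far: 2)
  step 4: ref 3 -> HIT, frames=[4,3,-] (faults so far: 2)
  step 5: ref 5 -> FAULT, frames=[4,3,5] (faults so far: 3)
  step 6: ref 2 -> FAULT, evict 5, frames=[4,3,2] (faults so far: 4)
  step 7: ref 1 -> FAULT, evict 3, frames=[4,1,2] (faults so far: 5)
  step 8: ref 1 -> HIT, frames=[4,1,2] (faults so far: 5)
  step 9: ref 4 -> HIT, frames=[4,1,2] (faults so far: 5)
  step 10: ref 4 -> HIT, frames=[4,1,2] (faults so far: 5)
  step 11: ref 1 -> HIT, frames=[4,1,2] (faults so far: 5)
  step 12: ref 4 -> HIT, frames=[4,1,2] (faults so far: 5)
  step 13: ref 2 -> HIT, frames=[4,1,2] (faults so far: 5)
  step 14: ref 3 -> FAULT, evict 1, frames=[4,3,2] (faults so far: 6)
  Optimal total faults: 6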